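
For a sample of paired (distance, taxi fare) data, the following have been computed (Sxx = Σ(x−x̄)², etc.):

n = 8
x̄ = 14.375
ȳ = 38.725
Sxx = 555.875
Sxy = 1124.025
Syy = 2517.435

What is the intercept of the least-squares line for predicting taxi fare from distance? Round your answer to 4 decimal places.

9.6576

b = Sxy/Sxx = 1124.025/555.875 = 2.022082
a = ȳ − b·x̄ = 38.725 − 2.022082·14.375 = 9.657567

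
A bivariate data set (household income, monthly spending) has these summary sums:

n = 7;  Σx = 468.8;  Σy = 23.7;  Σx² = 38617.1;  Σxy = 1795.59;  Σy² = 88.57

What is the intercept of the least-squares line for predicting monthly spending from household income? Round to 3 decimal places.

Sxx = Σx² − (Σx)²/n = 38617.1 − 31396.205714 = 7220.894286
Sxy = Σxy − (Σx)(Σy)/n = 1795.59 − 1587.222857 = 208.367143
b = Sxy/Sxx = 208.367143/7220.894286 = 0.028856
a = ȳ − b·x̄ = 3.385714 − 0.028856·66.971429 = 1.453177

1.453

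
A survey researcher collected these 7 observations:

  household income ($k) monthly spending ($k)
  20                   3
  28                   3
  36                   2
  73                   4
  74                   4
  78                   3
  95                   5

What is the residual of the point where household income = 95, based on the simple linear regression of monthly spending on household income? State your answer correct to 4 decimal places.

n = 7, Σx = 404, Σy = 24, Σxy = 1513, Σx² = 28394
Sxx = Σx² − (Σx)²/n = 28394 − 23316.571429 = 5077.428571
Sxy = Σxy − (Σx)(Σy)/n = 1513 − 1385.142857 = 127.857143
b = Sxy/Sxx = 127.857143/5077.428571 = 0.025181
a = ȳ − b·x̄ = 3.428571 − 0.025181·57.714286 = 1.975241
ŷ(95) = 1.975241 + 0.025181·95 = 4.367481
residual = y − ŷ = 5 − 4.367481 = 0.632519

0.6325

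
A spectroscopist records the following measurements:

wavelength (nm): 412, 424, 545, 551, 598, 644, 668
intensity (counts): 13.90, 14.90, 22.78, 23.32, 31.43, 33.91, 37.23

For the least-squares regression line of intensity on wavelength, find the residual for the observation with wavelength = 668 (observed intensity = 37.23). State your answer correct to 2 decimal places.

1.14

n = 7, Σx = 3842, Σy = 177.47, Σxy = 102811.64, Σx² = 2168710
Sxx = Σx² − (Σx)²/n = 2168710 − 2108709.142857 = 60000.857143
Sxy = Σxy − (Σx)(Σy)/n = 102811.64 − 97405.677143 = 5405.962857
b = Sxy/Sxx = 5405.962857/60000.857143 = 0.090098
a = ȳ − b·x̄ = 25.352857 − 0.090098·548.857143 = -24.098125
ŷ(668) = -24.098125 + 0.090098·668 = 36.087401
residual = y − ŷ = 37.23 − 36.087401 = 1.142599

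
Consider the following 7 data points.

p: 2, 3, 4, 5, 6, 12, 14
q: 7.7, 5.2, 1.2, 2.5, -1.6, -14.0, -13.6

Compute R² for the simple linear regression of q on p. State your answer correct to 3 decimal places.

n = 7, Σx = 46, Σy = -12.6, Σxy = -319.7, Σx² = 430, Σy² = 477.54
Sxx = Σx² − (Σx)²/n = 430 − 302.285714 = 127.714286
Sxy = Σxy − (Σx)(Σy)/n = -319.7 − (-82.8) = -236.9
Syy = Σy² − (Σy)²/n = 477.54 − 22.68 = 454.86
R² = Sxy²/(Sxx·Syy) = (-236.9)²/(127.714286·454.86) = 0.966080

0.966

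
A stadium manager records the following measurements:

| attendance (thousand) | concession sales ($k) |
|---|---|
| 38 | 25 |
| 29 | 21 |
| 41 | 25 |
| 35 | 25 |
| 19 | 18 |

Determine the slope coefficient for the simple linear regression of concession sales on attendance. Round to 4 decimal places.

0.3542

n = 5, Σx = 162, Σy = 114, Σxy = 3801, Σx² = 5552
Sxx = Σx² − (Σx)²/n = 5552 − 5248.8 = 303.2
Sxy = Σxy − (Σx)(Σy)/n = 3801 − 3693.6 = 107.4
b = Sxy/Sxx = 107.4/303.2 = 0.354222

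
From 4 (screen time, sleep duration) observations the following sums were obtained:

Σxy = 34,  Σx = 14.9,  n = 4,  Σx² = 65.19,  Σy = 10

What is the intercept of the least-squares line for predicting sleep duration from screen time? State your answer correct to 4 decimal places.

Sxx = Σx² − (Σx)²/n = 65.19 − 55.5025 = 9.6875
Sxy = Σxy − (Σx)(Σy)/n = 34 − 37.25 = -3.25
b = Sxy/Sxx = -3.25/9.6875 = -0.335484
a = ȳ − b·x̄ = 2.5 − (-0.335484)·3.725 = 3.749677

3.7497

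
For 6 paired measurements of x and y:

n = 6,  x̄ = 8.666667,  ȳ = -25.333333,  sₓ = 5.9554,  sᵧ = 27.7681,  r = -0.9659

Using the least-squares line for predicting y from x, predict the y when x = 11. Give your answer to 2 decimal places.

b = r · sᵧ/sₓ = -0.9659 · 27.7681/5.9554 = -4.503679
a = ȳ − b·x̄ = -25.333333 − (-4.503679)·8.666667 = 13.698550
ŷ(11) = a + b·11 = 13.698550 + (-4.503679)·11 = -35.841915

-35.84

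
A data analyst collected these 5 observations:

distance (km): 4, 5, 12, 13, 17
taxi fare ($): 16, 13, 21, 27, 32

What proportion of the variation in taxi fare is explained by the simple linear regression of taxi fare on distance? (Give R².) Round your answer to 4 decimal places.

n = 5, Σx = 51, Σy = 109, Σxy = 1276, Σx² = 643, Σy² = 2619
Sxx = Σx² − (Σx)²/n = 643 − 520.2 = 122.8
Sxy = Σxy − (Σx)(Σy)/n = 1276 − 1111.8 = 164.2
Syy = Σy² − (Σy)²/n = 2619 − 2376.2 = 242.8
R² = Sxy²/(Sxx·Syy) = (164.2)²/(122.8·242.8) = 0.904272

0.9043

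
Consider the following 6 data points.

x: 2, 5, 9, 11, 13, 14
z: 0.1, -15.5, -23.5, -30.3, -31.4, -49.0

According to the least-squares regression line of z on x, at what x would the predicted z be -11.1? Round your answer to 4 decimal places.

4.8863

n = 6, Σx = 54, Σy = -149.6, Σxy = -1716.3, Σx² = 596
Sxx = Σx² − (Σx)²/n = 596 − 486 = 110
Sxy = Σxy − (Σx)(Σy)/n = -1716.3 − (-1346.4) = -369.9
b = Sxy/Sxx = -369.9/110 = -3.362727
a = ȳ − b·x̄ = -24.933333 − (-3.362727)·9 = 5.331212
Set a + b·x = -11.1: x = (-11.1 − 5.331212) / (-3.362727) = 4.886276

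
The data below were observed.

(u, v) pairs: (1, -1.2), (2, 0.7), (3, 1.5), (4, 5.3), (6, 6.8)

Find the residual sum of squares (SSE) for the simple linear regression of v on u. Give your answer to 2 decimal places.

2.70

n = 5, Σx = 16, Σy = 13.1, Σxy = 66.7, Σx² = 66, Σy² = 78.51
Sxx = Σx² − (Σx)²/n = 66 − 51.2 = 14.8
Sxy = Σxy − (Σx)(Σy)/n = 66.7 − 41.92 = 24.78
Syy = Σy² − (Σy)²/n = 78.51 − 34.322 = 44.188
b = Sxy/Sxx = 24.78/14.8 = 1.674324
SSE = Syy − b·Sxy = 44.188 − 1.674324·24.78 = 2.698243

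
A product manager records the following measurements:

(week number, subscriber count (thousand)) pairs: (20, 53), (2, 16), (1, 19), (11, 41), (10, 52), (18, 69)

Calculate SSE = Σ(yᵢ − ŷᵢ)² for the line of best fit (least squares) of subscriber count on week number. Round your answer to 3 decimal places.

381.884

n = 6, Σx = 62, Σy = 250, Σxy = 3324, Σx² = 950, Σy² = 12572
Sxx = Σx² − (Σx)²/n = 950 − 640.666667 = 309.333333
Sxy = Σxy − (Σx)(Σy)/n = 3324 − 2583.333333 = 740.666667
Syy = Σy² − (Σy)²/n = 12572 − 10416.666667 = 2155.333333
b = Sxy/Sxx = 740.666667/309.333333 = 2.394397
SSE = Syy − b·Sxy = 2155.333333 − 2.394397·740.666667 = 381.883621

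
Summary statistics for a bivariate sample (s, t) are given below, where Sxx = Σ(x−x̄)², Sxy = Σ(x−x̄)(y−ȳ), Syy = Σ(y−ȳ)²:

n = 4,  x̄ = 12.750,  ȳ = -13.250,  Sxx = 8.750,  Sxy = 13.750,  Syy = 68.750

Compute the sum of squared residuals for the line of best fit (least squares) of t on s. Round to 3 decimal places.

b = Sxy/Sxx = 13.75/8.75 = 1.571429
SSE = Syy − b·Sxy = 68.75 − 1.571429·13.75 = 47.142857

47.143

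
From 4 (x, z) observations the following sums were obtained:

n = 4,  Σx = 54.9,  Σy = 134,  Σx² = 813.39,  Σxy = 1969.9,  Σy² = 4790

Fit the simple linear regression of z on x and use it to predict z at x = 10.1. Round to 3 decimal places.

Sxx = Σx² − (Σx)²/n = 813.39 − 753.5025 = 59.8875
Sxy = Σxy − (Σx)(Σy)/n = 1969.9 − 1839.15 = 130.75
b = Sxy/Sxx = 130.75/59.8875 = 2.183260
a = ȳ − b·x̄ = 33.5 − 2.183260·13.725 = 3.534753
ŷ(10.1) = a + b·10.1 = 3.534753 + 2.183260·10.1 = 25.585681

25.586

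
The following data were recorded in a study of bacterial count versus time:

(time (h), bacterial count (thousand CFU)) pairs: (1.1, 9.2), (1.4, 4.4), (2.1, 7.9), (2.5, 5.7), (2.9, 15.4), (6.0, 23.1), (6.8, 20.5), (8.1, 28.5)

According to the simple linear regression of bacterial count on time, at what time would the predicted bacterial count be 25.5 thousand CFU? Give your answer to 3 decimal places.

n = 8, Σx = 30.9, Σy = 114.7, Σxy = 600.63, Σx² = 170.09
Sxx = Σx² − (Σx)²/n = 170.09 − 119.35125 = 50.73875
Sxy = Σxy − (Σx)(Σy)/n = 600.63 − 443.02875 = 157.60125
b = Sxy/Sxx = 157.60125/50.73875 = 3.106132
a = ȳ − b·x̄ = 14.3375 − 3.106132·3.8625 = 2.340066
Set a + b·x = 25.5: x = (25.5 − 2.340066) / 3.106132 = 7.456198

7.456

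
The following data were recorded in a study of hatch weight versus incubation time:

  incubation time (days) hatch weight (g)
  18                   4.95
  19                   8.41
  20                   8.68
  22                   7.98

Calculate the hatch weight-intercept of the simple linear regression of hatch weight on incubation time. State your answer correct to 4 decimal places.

n = 4, Σx = 79, Σy = 30.02, Σxy = 598.05, Σx² = 1569
Sxx = Σx² − (Σx)²/n = 1569 − 1560.25 = 8.75
Sxy = Σxy − (Σx)(Σy)/n = 598.05 − 592.895 = 5.155
b = Sxy/Sxx = 5.155/8.75 = 0.589143
a = ȳ − b·x̄ = 7.505 − 0.589143·19.75 = -4.130571

-4.1306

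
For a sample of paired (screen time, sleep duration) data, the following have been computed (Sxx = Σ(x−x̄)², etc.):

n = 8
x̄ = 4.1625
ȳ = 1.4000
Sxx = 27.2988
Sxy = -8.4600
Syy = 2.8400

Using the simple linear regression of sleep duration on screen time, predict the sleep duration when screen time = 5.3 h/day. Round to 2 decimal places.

b = Sxy/Sxx = -8.46/27.2988 = -0.309904
a = ȳ − b·x̄ = 1.4 − (-0.309904)·4.1625 = 2.689974
ŷ(5.3) = a + b·5.3 = 2.689974 + (-0.309904)·5.3 = 1.047485

1.05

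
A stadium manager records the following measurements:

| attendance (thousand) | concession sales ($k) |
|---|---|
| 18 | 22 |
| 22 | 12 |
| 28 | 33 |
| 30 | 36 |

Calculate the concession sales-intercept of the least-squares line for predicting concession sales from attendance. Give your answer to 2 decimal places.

n = 4, Σx = 98, Σy = 103, Σxy = 2664, Σx² = 2492
Sxx = Σx² − (Σx)²/n = 2492 − 2401 = 91
Sxy = Σxy − (Σx)(Σy)/n = 2664 − 2523.5 = 140.5
b = Sxy/Sxx = 140.5/91 = 1.543956
a = ȳ − b·x̄ = 25.75 − 1.543956·24.5 = -12.076923

-12.08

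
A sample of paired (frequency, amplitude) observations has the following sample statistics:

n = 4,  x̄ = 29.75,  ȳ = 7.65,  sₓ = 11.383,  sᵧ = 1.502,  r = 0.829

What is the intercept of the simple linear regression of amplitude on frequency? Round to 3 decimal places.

4.396

b = r · sᵧ/sₓ = 0.829 · 1.502/11.383 = 0.109388
a = ȳ − b·x̄ = 7.65 − 0.109388·29.75 = 4.395722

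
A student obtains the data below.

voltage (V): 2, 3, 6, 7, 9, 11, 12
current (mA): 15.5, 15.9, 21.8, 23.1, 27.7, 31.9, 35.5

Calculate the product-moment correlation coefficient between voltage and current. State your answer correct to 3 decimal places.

n = 7, Σx = 50, Σy = 171.4, Σxy = 1397.4, Σx² = 444, Σy² = 4547.06
Sxx = Σx² − (Σx)²/n = 444 − 357.142857 = 86.857143
Sxy = Σxy − (Σx)(Σy)/n = 1397.4 − 1224.285714 = 173.114286
Syy = Σy² − (Σy)²/n = 4547.06 − 4196.851429 = 350.208571
r = Sxy/√(Sxx·Syy) = 173.114286/√(30418.115918) = 173.114286/174.407901 = 0.992583

0.993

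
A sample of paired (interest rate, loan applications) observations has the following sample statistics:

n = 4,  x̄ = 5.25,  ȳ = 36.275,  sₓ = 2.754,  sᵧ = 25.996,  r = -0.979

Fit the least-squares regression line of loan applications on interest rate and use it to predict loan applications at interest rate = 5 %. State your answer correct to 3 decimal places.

b = r · sᵧ/sₓ = -0.979 · 25.996/2.754 = -9.241134
a = ȳ − b·x̄ = 36.275 − (-9.241134)·5.25 = 84.790955
ŷ(5) = a + b·5 = 84.790955 + (-9.241134)·5 = 38.585284

38.585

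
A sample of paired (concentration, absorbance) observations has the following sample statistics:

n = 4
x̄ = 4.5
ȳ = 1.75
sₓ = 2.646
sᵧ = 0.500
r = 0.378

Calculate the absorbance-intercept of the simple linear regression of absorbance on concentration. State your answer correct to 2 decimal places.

b = r · sᵧ/sₓ = 0.378 · 0.5/2.646 = 0.071429
a = ȳ − b·x̄ = 1.75 − 0.071429·4.5 = 1.428571

1.43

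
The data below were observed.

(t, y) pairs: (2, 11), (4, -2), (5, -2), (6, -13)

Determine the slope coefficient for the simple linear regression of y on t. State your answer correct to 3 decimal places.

n = 4, Σx = 17, Σy = -6, Σxy = -74, Σx² = 81
Sxx = Σx² − (Σx)²/n = 81 − 72.25 = 8.75
Sxy = Σxy − (Σx)(Σy)/n = -74 − (-25.5) = -48.5
b = Sxy/Sxx = -48.5/8.75 = -5.542857

-5.543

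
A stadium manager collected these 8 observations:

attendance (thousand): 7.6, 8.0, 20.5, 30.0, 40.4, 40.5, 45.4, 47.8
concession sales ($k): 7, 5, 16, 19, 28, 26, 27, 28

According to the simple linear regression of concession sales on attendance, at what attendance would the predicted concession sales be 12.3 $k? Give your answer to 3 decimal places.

17.419

n = 8, Σx = 240.2, Σy = 156, Σxy = 5739.6, Σx² = 9060.42
Sxx = Σx² − (Σx)²/n = 9060.42 − 7212.005 = 1848.415
Sxy = Σxy − (Σx)(Σy)/n = 5739.6 − 4683.9 = 1055.7
b = Sxy/Sxx = 1055.7/1848.415 = 0.571138
a = ȳ − b·x̄ = 19.5 − 0.571138·30.025 = 2.351582
Set a + b·x = 12.3: x = (12.3 − 2.351582) / 0.571138 = 17.418589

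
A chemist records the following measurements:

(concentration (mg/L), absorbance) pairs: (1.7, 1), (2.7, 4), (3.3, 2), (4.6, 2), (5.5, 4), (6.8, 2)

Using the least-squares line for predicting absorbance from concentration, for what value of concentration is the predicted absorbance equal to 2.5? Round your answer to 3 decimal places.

n = 6, Σx = 24.6, Σy = 15, Σxy = 63.9, Σx² = 118.72
Sxx = Σx² − (Σx)²/n = 118.72 − 100.86 = 17.86
Sxy = Σxy − (Σx)(Σy)/n = 63.9 − 61.5 = 2.4
b = Sxy/Sxx = 2.4/17.86 = 0.134378
a = ȳ − b·x̄ = 2.5 − 0.134378·4.1 = 1.949048
Set a + b·x = 2.5: x = (2.5 − 1.949048) / 0.134378 = 4.1

4.100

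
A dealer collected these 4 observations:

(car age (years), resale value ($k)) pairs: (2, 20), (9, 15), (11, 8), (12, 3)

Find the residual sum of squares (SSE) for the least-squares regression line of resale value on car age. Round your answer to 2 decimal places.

n = 4, Σx = 34, Σy = 46, Σxy = 299, Σx² = 350, Σy² = 698
Sxx = Σx² − (Σx)²/n = 350 − 289 = 61
Sxy = Σxy − (Σx)(Σy)/n = 299 − 391 = -92
Syy = Σy² − (Σy)²/n = 698 − 529 = 169
b = Sxy/Sxx = -92/61 = -1.508197
SSE = Syy − b·Sxy = 169 − (-1.508197)·(-92) = 30.245902

30.25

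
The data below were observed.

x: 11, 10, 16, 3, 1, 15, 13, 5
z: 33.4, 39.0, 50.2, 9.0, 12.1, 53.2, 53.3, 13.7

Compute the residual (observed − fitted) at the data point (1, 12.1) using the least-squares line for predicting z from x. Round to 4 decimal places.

5.8561

n = 8, Σx = 74, Σy = 263.9, Σxy = 3159.1, Σx² = 906
Sxx = Σx² − (Σx)²/n = 906 − 684.5 = 221.5
Sxy = Σxy − (Σx)(Σy)/n = 3159.1 − 2441.075 = 718.025
b = Sxy/Sxx = 718.025/221.5 = 3.241648
a = ȳ − b·x̄ = 32.9875 − 3.241648·9.25 = 3.002257
ŷ(1) = 3.002257 + 3.241648·1 = 6.243905
residual = y − ŷ = 12.1 − 6.243905 = 5.856095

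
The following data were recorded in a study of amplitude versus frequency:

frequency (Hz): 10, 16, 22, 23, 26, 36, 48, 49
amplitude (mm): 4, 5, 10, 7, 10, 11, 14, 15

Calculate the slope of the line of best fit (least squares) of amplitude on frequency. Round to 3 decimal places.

0.264

n = 8, Σx = 230, Σy = 76, Σxy = 2564, Σx² = 8046
Sxx = Σx² − (Σx)²/n = 8046 − 6612.5 = 1433.5
Sxy = Σxy − (Σx)(Σy)/n = 2564 − 2185 = 379
b = Sxy/Sxx = 379/1433.5 = 0.264388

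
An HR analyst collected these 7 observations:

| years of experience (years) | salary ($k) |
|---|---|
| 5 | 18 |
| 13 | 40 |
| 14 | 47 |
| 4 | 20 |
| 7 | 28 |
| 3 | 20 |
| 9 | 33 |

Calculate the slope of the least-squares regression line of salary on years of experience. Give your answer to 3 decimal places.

2.503

n = 7, Σx = 55, Σy = 206, Σxy = 1901, Σx² = 545
Sxx = Σx² − (Σx)²/n = 545 − 432.142857 = 112.857143
Sxy = Σxy − (Σx)(Σy)/n = 1901 − 1618.571429 = 282.428571
b = Sxy/Sxx = 282.428571/112.857143 = 2.502532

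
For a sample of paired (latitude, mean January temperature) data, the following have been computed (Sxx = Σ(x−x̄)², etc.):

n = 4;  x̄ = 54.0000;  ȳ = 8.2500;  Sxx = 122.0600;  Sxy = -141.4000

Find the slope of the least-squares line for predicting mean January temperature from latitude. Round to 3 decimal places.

-1.158

b = Sxy/Sxx = -141.4/122.06 = -1.158447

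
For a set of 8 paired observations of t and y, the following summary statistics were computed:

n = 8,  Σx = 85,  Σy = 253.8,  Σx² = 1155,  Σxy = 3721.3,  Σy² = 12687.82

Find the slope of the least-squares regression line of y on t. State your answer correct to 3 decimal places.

4.068

Sxx = Σx² − (Σx)²/n = 1155 − 903.125 = 251.875
Sxy = Σxy − (Σx)(Σy)/n = 3721.3 − 2696.625 = 1024.675
b = Sxy/Sxx = 1024.675/251.875 = 4.068189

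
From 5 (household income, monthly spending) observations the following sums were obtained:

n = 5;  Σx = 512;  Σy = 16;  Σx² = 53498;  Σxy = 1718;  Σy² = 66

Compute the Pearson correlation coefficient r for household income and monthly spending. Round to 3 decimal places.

0.633

Sxx = Σx² − (Σx)²/n = 53498 − 52428.8 = 1069.2
Sxy = Σxy − (Σx)(Σy)/n = 1718 − 1638.4 = 79.6
Syy = Σy² − (Σy)²/n = 66 − 51.2 = 14.8
r = Sxy/√(Sxx·Syy) = 79.6/√(15824.16) = 79.6/125.794118 = 0.632780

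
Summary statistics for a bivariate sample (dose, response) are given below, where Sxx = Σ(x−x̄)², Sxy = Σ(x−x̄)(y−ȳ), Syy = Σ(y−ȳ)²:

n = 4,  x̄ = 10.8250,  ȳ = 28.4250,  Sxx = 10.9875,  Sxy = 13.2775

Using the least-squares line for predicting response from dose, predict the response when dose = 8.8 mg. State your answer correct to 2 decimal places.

b = Sxy/Sxx = 13.2775/10.9875 = 1.208419
a = ȳ − b·x̄ = 28.425 − 1.208419·10.825 = 15.343868
ŷ(8.8) = a + b·8.8 = 15.343868 + 1.208419·8.8 = 25.977952

25.98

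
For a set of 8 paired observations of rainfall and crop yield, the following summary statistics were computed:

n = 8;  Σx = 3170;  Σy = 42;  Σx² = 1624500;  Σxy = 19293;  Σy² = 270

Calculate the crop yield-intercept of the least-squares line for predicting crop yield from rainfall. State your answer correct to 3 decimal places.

Sxx = Σx² − (Σx)²/n = 1624500 − 1256112.5 = 368387.5
Sxy = Σxy − (Σx)(Σy)/n = 19293 − 16642.5 = 2650.5
b = Sxy/Sxx = 2650.5/368387.5 = 0.007195
a = ȳ − b·x̄ = 5.25 − 0.007195·396.25 = 2.399033

2.399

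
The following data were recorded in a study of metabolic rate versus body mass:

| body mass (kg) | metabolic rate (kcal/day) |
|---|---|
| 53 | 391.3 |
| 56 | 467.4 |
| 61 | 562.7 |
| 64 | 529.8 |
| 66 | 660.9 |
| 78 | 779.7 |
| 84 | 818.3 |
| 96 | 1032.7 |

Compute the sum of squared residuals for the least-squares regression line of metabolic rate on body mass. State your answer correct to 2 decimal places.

n = 8, Σx = 558, Σy = 5242.8, Σxy = 387457.6, Σx² = 40474, Σy² = 3749702.86
Sxx = Σx² − (Σx)²/n = 40474 − 38920.5 = 1553.5
Sxy = Σxy − (Σx)(Σy)/n = 387457.6 − 365685.3 = 21772.3
Syy = Σy² − (Σy)²/n = 3749702.86 − 3435868.98 = 313833.88
b = Sxy/Sxx = 21772.3/1553.5 = 14.014998
SSE = Syy − b·Sxy = 313833.88 − 14.014998·21772.3 = 8695.130537

8695.13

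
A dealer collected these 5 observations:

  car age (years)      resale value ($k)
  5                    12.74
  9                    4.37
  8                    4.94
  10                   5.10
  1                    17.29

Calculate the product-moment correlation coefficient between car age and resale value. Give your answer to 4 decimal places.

n = 5, Σx = 33, Σy = 44.44, Σxy = 210.84, Σx² = 271, Σy² = 530.7622
Sxx = Σx² − (Σx)²/n = 271 − 217.8 = 53.2
Sxy = Σxy − (Σx)(Σy)/n = 210.84 − 293.304 = -82.464
Syy = Σy² − (Σy)²/n = 530.7622 − 394.98272 = 135.77948
r = Sxy/√(Sxx·Syy) = -82.464/√(7223.468336) = -82.464/84.990990 = -0.970268

-0.9703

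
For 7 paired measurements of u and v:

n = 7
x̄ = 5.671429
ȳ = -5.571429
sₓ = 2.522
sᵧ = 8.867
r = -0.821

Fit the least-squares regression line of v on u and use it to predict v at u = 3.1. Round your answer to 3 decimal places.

b = r · sᵧ/sₓ = -0.821 · 8.867/2.522 = -2.886521
a = ȳ − b·x̄ = -5.571429 − (-2.886521)·5.671429 = 10.799272
ŷ(3.1) = a + b·3.1 = 10.799272 + (-2.886521)·3.1 = 1.851056

1.851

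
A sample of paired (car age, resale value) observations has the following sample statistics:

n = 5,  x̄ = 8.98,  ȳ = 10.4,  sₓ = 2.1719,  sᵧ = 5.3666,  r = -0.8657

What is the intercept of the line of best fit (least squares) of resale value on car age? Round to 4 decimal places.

b = r · sᵧ/sₓ = -0.8657 · 5.3666/2.1719 = -2.139079
a = ȳ − b·x̄ = 10.4 − (-2.139079)·8.98 = 29.608929

29.6089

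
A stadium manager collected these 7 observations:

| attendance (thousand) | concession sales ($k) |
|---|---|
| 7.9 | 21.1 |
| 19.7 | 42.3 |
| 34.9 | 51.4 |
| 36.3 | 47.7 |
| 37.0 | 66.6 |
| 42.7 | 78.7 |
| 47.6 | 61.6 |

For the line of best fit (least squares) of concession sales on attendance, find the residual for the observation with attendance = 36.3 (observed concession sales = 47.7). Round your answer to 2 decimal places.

-9.81

n = 7, Σx = 226.1, Σy = 369.4, Σxy = 13282.22, Σx² = 8444.25
Sxx = Σx² − (Σx)²/n = 8444.25 − 7303.03 = 1141.22
Sxy = Σxy − (Σx)(Σy)/n = 13282.22 − 11931.62 = 1350.6
b = Sxy/Sxx = 1350.6/1141.22 = 1.183470
a = ȳ − b·x̄ = 52.771429 − 1.183470·32.3 = 14.545337
ŷ(36.3) = 14.545337 + 1.183470·36.3 = 57.505310
residual = y − ŷ = 47.7 − 57.505310 = -9.805310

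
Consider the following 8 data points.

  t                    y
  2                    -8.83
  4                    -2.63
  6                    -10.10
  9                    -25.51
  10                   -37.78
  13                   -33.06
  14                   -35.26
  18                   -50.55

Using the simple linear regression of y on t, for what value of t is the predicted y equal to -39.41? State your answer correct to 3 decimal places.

n = 8, Σx = 76, Σy = -203.72, Σxy = -2529.49, Σx² = 926
Sxx = Σx² − (Σx)²/n = 926 − 722 = 204
Sxy = Σxy − (Σx)(Σy)/n = -2529.49 − (-1935.34) = -594.15
b = Sxy/Sxx = -594.15/204 = -2.9125
a = ȳ − b·x̄ = -25.465 − (-2.9125)·9.5 = 2.20375
Set a + b·x = -39.41: x = (-39.41 − 2.20375) / (-2.9125) = 14.287983

14.288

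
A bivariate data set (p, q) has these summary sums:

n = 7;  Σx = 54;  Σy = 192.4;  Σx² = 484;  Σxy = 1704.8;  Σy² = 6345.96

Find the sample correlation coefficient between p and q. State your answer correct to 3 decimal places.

Sxx = Σx² − (Σx)²/n = 484 − 416.571429 = 67.428571
Sxy = Σxy − (Σx)(Σy)/n = 1704.8 − 1484.228571 = 220.571429
Syy = Σy² − (Σy)²/n = 6345.96 − 5288.251429 = 1057.708571
r = Sxy/√(Sxx·Syy) = 220.571429/√(71319.777959) = 220.571429/267.057630 = 0.825932

0.826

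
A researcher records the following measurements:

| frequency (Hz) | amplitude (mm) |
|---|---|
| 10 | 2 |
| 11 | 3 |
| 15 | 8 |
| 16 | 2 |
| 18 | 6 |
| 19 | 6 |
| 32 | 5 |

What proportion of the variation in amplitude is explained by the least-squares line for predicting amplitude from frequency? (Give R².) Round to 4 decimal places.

n = 7, Σx = 121, Σy = 32, Σxy = 587, Σx² = 2411, Σy² = 178
Sxx = Σx² − (Σx)²/n = 2411 − 2091.571429 = 319.428571
Sxy = Σxy − (Σx)(Σy)/n = 587 − 553.142857 = 33.857143
Syy = Σy² − (Σy)²/n = 178 − 146.285714 = 31.714286
R² = Sxy²/(Sxx·Syy) = (33.857143)²/(319.428571·31.714286) = 0.113155

0.1132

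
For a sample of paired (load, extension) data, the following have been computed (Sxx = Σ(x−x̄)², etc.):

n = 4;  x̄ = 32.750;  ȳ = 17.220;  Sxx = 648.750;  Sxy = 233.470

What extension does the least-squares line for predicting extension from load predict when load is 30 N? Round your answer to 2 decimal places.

b = Sxy/Sxx = 233.47/648.75 = 0.359877
a = ȳ − b·x̄ = 17.22 − 0.359877·32.75 = 5.434039
ŷ(30) = a + b·30 = 5.434039 + 0.359877·30 = 16.230339

16.23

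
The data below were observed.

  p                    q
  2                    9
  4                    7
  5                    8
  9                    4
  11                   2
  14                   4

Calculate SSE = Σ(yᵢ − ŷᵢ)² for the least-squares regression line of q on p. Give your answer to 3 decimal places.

8.660

n = 6, Σx = 45, Σy = 34, Σxy = 200, Σx² = 443, Σy² = 230
Sxx = Σx² − (Σx)²/n = 443 − 337.5 = 105.5
Sxy = Σxy − (Σx)(Σy)/n = 200 − 255 = -55
Syy = Σy² − (Σy)²/n = 230 − 192.666667 = 37.333333
b = Sxy/Sxx = -55/105.5 = -0.521327
SSE = Syy − b·Sxy = 37.333333 − (-0.521327)·(-55) = 8.660348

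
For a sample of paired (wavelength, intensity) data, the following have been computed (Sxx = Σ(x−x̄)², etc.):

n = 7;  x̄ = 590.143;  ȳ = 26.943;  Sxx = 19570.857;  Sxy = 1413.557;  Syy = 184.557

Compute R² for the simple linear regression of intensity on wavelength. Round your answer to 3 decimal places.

R² = Sxy²/(Sxx·Syy) = (1413.557)²/(19570.857·184.557) = 0.553205

0.553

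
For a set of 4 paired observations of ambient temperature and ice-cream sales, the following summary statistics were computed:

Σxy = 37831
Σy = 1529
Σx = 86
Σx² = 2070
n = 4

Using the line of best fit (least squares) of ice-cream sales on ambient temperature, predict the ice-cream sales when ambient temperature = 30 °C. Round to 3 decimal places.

572.923

Sxx = Σx² − (Σx)²/n = 2070 − 1849 = 221
Sxy = Σxy − (Σx)(Σy)/n = 37831 − 32873.5 = 4957.5
b = Sxy/Sxx = 4957.5/221 = 22.432127
a = ȳ − b·x̄ = 382.25 − 22.432127·21.5 = -100.040724
ŷ(30) = a + b·30 = -100.040724 + 22.432127·30 = 572.923077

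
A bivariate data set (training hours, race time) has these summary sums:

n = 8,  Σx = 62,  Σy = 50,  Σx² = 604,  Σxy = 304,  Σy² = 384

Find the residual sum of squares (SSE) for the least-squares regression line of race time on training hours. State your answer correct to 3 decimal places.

15.045

Sxx = Σx² − (Σx)²/n = 604 − 480.5 = 123.5
Sxy = Σxy − (Σx)(Σy)/n = 304 − 387.5 = -83.5
Syy = Σy² − (Σy)²/n = 384 − 312.5 = 71.5
b = Sxy/Sxx = -83.5/123.5 = -0.676113
SSE = Syy − b·Sxy = 71.5 − (-0.676113)·(-83.5) = 15.044534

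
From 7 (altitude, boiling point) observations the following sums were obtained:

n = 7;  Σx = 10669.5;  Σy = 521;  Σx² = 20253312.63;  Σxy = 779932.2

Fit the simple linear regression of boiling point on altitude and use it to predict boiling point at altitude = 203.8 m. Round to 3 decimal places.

79.121

Sxx = Σx² − (Σx)²/n = 20253312.63 − 16262604.321429 = 3990708.308571
Sxy = Σxy − (Σx)(Σy)/n = 779932.2 − 794115.642857 = -14183.442857
b = Sxy/Sxx = -14183.442857/3990708.308571 = -0.003554
a = ȳ − b·x̄ = 74.428571 − (-0.003554)·1524.214286 = 79.845807
ŷ(203.8) = a + b·203.8 = 79.845807 + (-0.003554)·203.8 = 79.121478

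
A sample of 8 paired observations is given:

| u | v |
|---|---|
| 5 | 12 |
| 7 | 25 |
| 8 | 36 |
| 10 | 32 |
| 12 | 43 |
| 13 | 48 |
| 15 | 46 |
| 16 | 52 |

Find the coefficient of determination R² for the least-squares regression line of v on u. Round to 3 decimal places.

0.878

n = 8, Σx = 86, Σy = 294, Σxy = 3505, Σx² = 1032, Σy² = 12062
Sxx = Σx² − (Σx)²/n = 1032 − 924.5 = 107.5
Sxy = Σxy − (Σx)(Σy)/n = 3505 − 3160.5 = 344.5
Syy = Σy² − (Σy)²/n = 12062 − 10804.5 = 1257.5
R² = Sxy²/(Sxx·Syy) = (344.5)²/(107.5·1257.5) = 0.877934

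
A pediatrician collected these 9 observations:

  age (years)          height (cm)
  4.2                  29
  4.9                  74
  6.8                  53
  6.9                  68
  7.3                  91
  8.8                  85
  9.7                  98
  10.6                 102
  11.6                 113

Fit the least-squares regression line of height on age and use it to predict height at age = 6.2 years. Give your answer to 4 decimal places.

n = 9, Σx = 70.8, Σy = 713, Σxy = 6068.9, Σx² = 607.24
Sxx = Σx² − (Σx)²/n = 607.24 − 556.96 = 50.28
Sxy = Σxy − (Σx)(Σy)/n = 6068.9 − 5608.933333 = 459.966667
b = Sxy/Sxx = 459.966667/50.28 = 9.148104
a = ȳ − b·x̄ = 79.222222 − 9.148104·7.866667 = 7.257138
ŷ(6.2) = a + b·6.2 = 7.257138 + 9.148104·6.2 = 63.975382

63.9754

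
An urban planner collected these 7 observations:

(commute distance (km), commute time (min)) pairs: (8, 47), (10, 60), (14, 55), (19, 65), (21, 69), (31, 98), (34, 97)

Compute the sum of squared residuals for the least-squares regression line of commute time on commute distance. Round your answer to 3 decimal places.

155.455

n = 7, Σx = 137, Σy = 491, Σxy = 10766, Σx² = 3279, Σy² = 36833
Sxx = Σx² − (Σx)²/n = 3279 − 2681.285714 = 597.714286
Sxy = Σxy − (Σx)(Σy)/n = 10766 − 9609.571429 = 1156.428571
Syy = Σy² − (Σy)²/n = 36833 − 34440.142857 = 2392.857143
b = Sxy/Sxx = 1156.428571/597.714286 = 1.934751
SSE = Syy − b·Sxy = 2392.857143 − 1.934751·1156.428571 = 155.455306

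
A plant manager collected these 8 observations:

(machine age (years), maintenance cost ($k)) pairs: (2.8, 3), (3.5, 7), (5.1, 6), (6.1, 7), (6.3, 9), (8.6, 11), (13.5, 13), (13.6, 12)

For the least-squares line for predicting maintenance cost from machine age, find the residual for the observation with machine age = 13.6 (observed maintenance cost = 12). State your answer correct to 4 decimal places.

n = 8, Σx = 59.5, Σy = 68, Σxy = 596.2, Σx² = 564.17
Sxx = Σx² − (Σx)²/n = 564.17 − 442.53125 = 121.63875
Sxy = Σxy − (Σx)(Σy)/n = 596.2 − 505.75 = 90.45
b = Sxy/Sxx = 90.45/121.63875 = 0.743595
a = ȳ − b·x̄ = 8.5 − 0.743595·7.4375 = 2.969510
ŷ(13.6) = 2.969510 + 0.743595·13.6 = 13.082406
residual = y − ŷ = 12 − 13.082406 = -1.082406

-1.0824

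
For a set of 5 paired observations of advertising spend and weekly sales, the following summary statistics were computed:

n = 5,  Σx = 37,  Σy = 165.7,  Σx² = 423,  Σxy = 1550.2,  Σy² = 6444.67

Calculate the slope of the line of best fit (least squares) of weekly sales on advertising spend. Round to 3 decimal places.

Sxx = Σx² − (Σx)²/n = 423 − 273.8 = 149.2
Sxy = Σxy − (Σx)(Σy)/n = 1550.2 − 1226.18 = 324.02
b = Sxy/Sxx = 324.02/149.2 = 2.171716

2.172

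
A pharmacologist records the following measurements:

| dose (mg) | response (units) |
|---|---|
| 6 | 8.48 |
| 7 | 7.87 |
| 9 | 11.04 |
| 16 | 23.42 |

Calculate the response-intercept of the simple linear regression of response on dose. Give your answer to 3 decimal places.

n = 4, Σx = 38, Σy = 50.81, Σxy = 580.05, Σx² = 422
Sxx = Σx² − (Σx)²/n = 422 − 361 = 61
Sxy = Σxy − (Σx)(Σy)/n = 580.05 − 482.695 = 97.355
b = Sxy/Sxx = 97.355/61 = 1.595984
a = ȳ − b·x̄ = 12.7025 − 1.595984·9.5 = -2.459344

-2.459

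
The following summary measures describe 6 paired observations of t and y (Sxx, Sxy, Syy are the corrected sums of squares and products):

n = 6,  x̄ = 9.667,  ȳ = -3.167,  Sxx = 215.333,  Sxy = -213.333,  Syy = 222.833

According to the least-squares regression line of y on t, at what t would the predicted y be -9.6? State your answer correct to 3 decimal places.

b = Sxy/Sxx = -213.333/215.333 = -0.990712
a = ȳ − b·x̄ = -3.167 − (-0.990712)·9.667 = 6.410213
Set a + b·x = -9.6: x = (-9.6 − 6.410213) / (-0.990712) = 16.160309

16.160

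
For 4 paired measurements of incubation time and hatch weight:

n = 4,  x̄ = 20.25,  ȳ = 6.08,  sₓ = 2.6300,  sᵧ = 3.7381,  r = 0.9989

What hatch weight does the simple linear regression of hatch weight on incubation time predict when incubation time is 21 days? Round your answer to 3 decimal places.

7.145

b = r · sᵧ/sₓ = 0.9989 · 3.7381/2.63 = 1.419767
a = ȳ − b·x̄ = 6.08 − 1.419767·20.25 = -22.670289
ŷ(21) = a + b·21 = -22.670289 + 1.419767·21 = 7.144826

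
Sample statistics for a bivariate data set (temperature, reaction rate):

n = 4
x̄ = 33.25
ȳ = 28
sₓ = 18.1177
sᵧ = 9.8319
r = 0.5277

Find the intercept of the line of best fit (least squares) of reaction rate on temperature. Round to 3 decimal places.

b = r · sᵧ/sₓ = 0.5277 · 9.8319/18.1177 = 0.286366
a = ȳ − b·x̄ = 28 − 0.286366·33.25 = 18.478330

18.478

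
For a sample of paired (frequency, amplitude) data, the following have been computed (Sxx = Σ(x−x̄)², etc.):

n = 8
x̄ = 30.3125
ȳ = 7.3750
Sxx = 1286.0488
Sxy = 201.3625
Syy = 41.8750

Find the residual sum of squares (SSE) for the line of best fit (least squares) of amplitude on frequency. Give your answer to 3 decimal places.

b = Sxy/Sxx = 201.3625/1286.0488 = 0.156575
SSE = Syy − b·Sxy = 41.875 − 0.156575·201.3625 = 10.346759

10.347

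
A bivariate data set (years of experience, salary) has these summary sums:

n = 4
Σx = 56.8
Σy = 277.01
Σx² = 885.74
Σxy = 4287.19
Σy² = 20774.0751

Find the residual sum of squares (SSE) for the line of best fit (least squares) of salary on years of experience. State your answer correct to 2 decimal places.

Sxx = Σx² − (Σx)²/n = 885.74 − 806.56 = 79.18
Sxy = Σxy − (Σx)(Σy)/n = 4287.19 − 3933.542 = 353.648
Syy = Σy² − (Σy)²/n = 20774.0751 − 19183.635025 = 1590.440075
b = Sxy/Sxx = 353.648/79.18 = 4.466380
SSE = Syy − b·Sxy = 1590.440075 − 4.466380·353.648 = 10.913580

10.91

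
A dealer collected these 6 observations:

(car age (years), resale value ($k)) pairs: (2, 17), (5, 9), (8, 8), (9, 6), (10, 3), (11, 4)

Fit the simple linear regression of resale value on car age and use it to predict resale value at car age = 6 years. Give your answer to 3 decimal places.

n = 6, Σx = 45, Σy = 47, Σxy = 271, Σx² = 395
Sxx = Σx² − (Σx)²/n = 395 − 337.5 = 57.5
Sxy = Σxy − (Σx)(Σy)/n = 271 − 352.5 = -81.5
b = Sxy/Sxx = -81.5/57.5 = -1.417391
a = ȳ − b·x̄ = 7.833333 − (-1.417391)·7.5 = 18.463768
ŷ(6) = a + b·6 = 18.463768 + (-1.417391)·6 = 9.959420

9.959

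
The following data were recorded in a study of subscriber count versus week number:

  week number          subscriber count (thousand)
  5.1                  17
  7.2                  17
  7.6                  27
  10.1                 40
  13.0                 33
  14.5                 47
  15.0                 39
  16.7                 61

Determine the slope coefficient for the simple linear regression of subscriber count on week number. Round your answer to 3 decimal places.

n = 8, Σx = 89.2, Σy = 281, Σxy = 3532.5, Σx² = 1120.76
Sxx = Σx² − (Σx)²/n = 1120.76 − 994.58 = 126.18
Sxy = Σxy − (Σx)(Σy)/n = 3532.5 − 3133.15 = 399.35
b = Sxy/Sxx = 399.35/126.18 = 3.164923

3.165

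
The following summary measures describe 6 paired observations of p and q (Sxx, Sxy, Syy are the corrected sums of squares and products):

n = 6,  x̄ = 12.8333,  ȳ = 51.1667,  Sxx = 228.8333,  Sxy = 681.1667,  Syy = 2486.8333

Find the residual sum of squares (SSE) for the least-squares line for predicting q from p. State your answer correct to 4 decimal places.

b = Sxy/Sxx = 681.1667/228.8333 = 2.976694
SSE = Syy − b·Sxy = 2486.8333 − 2.976694·681.1667 = 459.208504

459.2085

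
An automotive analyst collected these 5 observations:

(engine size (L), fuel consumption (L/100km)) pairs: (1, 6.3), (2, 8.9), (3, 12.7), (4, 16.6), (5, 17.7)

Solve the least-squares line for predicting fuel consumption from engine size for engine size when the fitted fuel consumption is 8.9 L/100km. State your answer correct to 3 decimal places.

1.839

n = 5, Σx = 15, Σy = 62.2, Σxy = 217.1, Σx² = 55
Sxx = Σx² − (Σx)²/n = 55 − 45 = 10
Sxy = Σxy − (Σx)(Σy)/n = 217.1 − 186.6 = 30.5
b = Sxy/Sxx = 30.5/10 = 3.05
a = ȳ − b·x̄ = 12.44 − 3.05·3 = 3.29
Set a + b·x = 8.9: x = (8.9 − 3.29) / 3.05 = 1.839344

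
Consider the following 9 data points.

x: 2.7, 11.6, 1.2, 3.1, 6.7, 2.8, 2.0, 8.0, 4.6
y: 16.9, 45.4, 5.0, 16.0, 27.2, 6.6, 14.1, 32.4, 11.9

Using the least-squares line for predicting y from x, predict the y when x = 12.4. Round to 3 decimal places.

n = 9, Σx = 42.7, Σy = 175.5, Σxy = 1170.73, Σx² = 294.79
Sxx = Σx² − (Σx)²/n = 294.79 − 202.587778 = 92.202222
Sxy = Σxy − (Σx)(Σy)/n = 1170.73 − 832.65 = 338.08
b = Sxy/Sxx = 338.08/92.202222 = 3.666723
a = ȳ − b·x̄ = 19.5 − 3.666723·4.744444 = 2.103437
ŷ(12.4) = a + b·12.4 = 2.103437 + 3.666723·12.4 = 47.570801

47.571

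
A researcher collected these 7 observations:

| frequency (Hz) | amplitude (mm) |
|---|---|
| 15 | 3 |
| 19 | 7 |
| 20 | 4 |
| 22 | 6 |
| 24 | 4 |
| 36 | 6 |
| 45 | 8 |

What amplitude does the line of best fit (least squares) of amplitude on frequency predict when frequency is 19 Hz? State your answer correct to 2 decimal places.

4.64

n = 7, Σx = 181, Σy = 38, Σxy = 1062, Σx² = 5367
Sxx = Σx² − (Σx)²/n = 5367 − 4680.142857 = 686.857143
Sxy = Σxy − (Σx)(Σy)/n = 1062 − 982.571429 = 79.428571
b = Sxy/Sxx = 79.428571/686.857143 = 0.115641
a = ȳ − b·x̄ = 5.428571 − 0.115641·25.857143 = 2.438436
ŷ(19) = a + b·19 = 2.438436 + 0.115641·19 = 4.635607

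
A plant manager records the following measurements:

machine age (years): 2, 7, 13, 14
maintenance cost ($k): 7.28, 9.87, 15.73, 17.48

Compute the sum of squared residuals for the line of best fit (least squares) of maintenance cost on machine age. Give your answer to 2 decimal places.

n = 4, Σx = 36, Σy = 50.36, Σxy = 532.86, Σx² = 418, Σy² = 703.3986
Sxx = Σx² − (Σx)²/n = 418 − 324 = 94
Sxy = Σxy − (Σx)(Σy)/n = 532.86 − 453.24 = 79.62
Syy = Σy² − (Σy)²/n = 703.3986 − 634.0324 = 69.3662
b = Sxy/Sxx = 79.62/94 = 0.847021
SSE = Syy − b·Sxy = 69.3662 − 0.847021·79.62 = 1.926366

1.93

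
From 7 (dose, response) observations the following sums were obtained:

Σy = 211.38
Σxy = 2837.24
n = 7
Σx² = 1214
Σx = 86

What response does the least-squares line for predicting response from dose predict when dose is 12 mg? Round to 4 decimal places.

29.7611

Sxx = Σx² − (Σx)²/n = 1214 − 1056.571429 = 157.428571
Sxy = Σxy − (Σx)(Σy)/n = 2837.24 − 2596.954286 = 240.285714
b = Sxy/Sxx = 240.285714/157.428571 = 1.526316
a = ȳ − b·x̄ = 30.197143 − 1.526316·12.285714 = 11.445263
ŷ(12) = a + b·12 = 11.445263 + 1.526316·12 = 29.761053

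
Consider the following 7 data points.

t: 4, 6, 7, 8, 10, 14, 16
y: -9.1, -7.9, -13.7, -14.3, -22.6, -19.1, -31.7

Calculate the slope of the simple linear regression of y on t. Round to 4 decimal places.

n = 7, Σx = 65, Σy = -118.4, Σxy = -1294.7, Σx² = 717
Sxx = Σx² − (Σx)²/n = 717 − 603.571429 = 113.428571
Sxy = Σxy − (Σx)(Σy)/n = -1294.7 − (-1099.428571) = -195.271429
b = Sxy/Sxx = -195.271429/113.428571 = -1.721537

-1.7215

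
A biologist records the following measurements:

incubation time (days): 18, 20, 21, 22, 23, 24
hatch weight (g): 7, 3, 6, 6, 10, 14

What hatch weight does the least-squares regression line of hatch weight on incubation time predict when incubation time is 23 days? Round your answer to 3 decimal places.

n = 6, Σx = 128, Σy = 46, Σxy = 1010, Σx² = 2754
Sxx = Σx² − (Σx)²/n = 2754 − 2730.666667 = 23.333333
Sxy = Σxy − (Σx)(Σy)/n = 1010 − 981.333333 = 28.666667
b = Sxy/Sxx = 28.666667/23.333333 = 1.228571
a = ȳ − b·x̄ = 7.666667 − 1.228571·21.333333 = -18.542857
ŷ(23) = a + b·23 = -18.542857 + 1.228571·23 = 9.714286

9.714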